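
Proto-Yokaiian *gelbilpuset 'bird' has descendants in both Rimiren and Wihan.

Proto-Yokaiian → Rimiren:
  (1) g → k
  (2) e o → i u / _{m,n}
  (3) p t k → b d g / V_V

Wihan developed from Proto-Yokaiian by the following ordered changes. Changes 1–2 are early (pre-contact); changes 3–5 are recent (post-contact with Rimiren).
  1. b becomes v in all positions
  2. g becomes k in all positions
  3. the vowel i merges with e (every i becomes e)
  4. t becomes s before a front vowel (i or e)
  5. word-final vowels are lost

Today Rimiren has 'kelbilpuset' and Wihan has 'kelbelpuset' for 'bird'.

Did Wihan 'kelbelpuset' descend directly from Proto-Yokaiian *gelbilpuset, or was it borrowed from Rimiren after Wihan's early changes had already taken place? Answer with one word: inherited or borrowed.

If inherited, *gelbilpuset would pass through all of Wihan's changes:
Wihan: *gelbilpuset > gelvilpuset > kelvilpuset > kelvelpuset  (by unconditioned shift, unconditioned shift, vowel merger)
If borrowed from Rimiren 'kelbilpuset' after the early changes, it would undergo only the recent ones:
  rule 3 (vowel merger): kelbilpuset → kelbelpuset
  rule 4 (palatalisation): no change (kelbelpuset)
  rule 5 (apocope): no change (kelbelpuset)
  ⇒ as a loan: kelbelpuset
Wihan 'kelbelpuset' matches the loan outcome 'kelbelpuset', not the inherited 'kelvelpuset' — it skipped the early Wihan changes, so it was borrowed from Rimiren.

borrowed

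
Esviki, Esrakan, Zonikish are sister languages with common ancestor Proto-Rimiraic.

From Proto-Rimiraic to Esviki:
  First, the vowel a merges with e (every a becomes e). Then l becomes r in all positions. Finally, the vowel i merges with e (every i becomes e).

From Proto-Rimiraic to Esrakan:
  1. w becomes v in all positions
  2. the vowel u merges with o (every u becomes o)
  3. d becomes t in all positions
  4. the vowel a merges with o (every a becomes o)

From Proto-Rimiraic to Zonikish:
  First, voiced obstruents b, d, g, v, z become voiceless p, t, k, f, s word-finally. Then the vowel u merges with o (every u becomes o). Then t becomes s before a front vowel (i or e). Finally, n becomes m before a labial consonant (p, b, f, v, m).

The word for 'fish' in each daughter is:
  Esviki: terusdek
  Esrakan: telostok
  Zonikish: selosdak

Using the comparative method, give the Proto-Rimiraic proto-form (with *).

Position 6: Esviki has d, Esrakan has t, Zonikish has d. Esviki preserves d here (none of its changes turn any other segment into d), so the proto-segment is *d.
Position 7: Esviki has e, Esrakan has o, Zonikish has a. Zonikish preserves a here (none of its changes turn any other segment into a), so the proto-segment is *a.
Continuing position by position gives *telusdak; check it forward:
Esviki: *telusdak
  telusdak → telusdek   [vowel merger]
  telusdek → terusdek   [unconditioned shift]
  terusdek (rule 3 does not apply)
  giving Esviki terusdek.
Esrakan: *telusdak > telosdak > telostak > telostok  (by vowel merger, unconditioned shift, vowel merger)
Zonikish: *telusdak > telosdak > selosdak  (by vowel merger, palatalisation)
No other proto-form is consistent with every reflex, so the reconstruction is *telusdak.

*telusdak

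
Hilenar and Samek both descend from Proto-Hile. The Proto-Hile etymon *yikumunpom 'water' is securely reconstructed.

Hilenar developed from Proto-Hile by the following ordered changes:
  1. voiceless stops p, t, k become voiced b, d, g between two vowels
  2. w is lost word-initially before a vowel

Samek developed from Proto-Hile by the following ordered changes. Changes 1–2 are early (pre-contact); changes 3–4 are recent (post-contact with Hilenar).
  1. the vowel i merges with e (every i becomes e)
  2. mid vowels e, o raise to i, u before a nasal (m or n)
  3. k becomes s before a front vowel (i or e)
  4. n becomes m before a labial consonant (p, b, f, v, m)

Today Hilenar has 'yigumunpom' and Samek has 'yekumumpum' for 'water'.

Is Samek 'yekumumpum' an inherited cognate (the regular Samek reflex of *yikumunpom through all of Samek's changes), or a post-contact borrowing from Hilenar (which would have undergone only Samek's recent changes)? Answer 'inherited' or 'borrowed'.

If inherited, *yikumunpom would pass through all of Samek's changes:
Samek: *yikumunpom
  yikumunpom → yekumunpom   [vowel merger]
  yekumunpom → yekumunpum   [pre-nasal raising]
  yekumunpum (rule 3 does not apply)
  yekumunpum → yekumumpum   [nasal place assimilation]
  giving Samek yekumumpum.
If borrowed from Hilenar 'yigumunpom' after the early changes, it would undergo only the recent ones:
  rule 3 (palatalisation): no change (yigumunpom)
  rule 4 (nasal place assimilation): yigumunpom → yigumumpom
  ⇒ as a loan: yigumumpom
Samek 'yekumumpum' matches the inherited outcome exactly, so it is an inherited cognate, not a loan.

inherited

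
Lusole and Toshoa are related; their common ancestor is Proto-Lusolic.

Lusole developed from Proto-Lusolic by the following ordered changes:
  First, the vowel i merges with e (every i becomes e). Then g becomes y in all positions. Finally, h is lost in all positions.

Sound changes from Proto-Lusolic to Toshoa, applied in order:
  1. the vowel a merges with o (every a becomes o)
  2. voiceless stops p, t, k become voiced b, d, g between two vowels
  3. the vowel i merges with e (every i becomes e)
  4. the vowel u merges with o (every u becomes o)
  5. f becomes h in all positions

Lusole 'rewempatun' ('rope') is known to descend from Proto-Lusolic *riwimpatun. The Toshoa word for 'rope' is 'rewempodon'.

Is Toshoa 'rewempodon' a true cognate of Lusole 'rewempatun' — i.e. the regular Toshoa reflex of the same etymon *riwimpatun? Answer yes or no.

yes

Derive the expected Toshoa reflex of *riwimpatun:
Toshoa: *riwimpatun > riwimpotun > riwimpodun > rewempodun > rewempodon  (by vowel merger, intervocalic voicing, vowel merger, vowel merger)
Toshoa 'rewempodon' matches the regular reflex exactly, so the pair is cognate.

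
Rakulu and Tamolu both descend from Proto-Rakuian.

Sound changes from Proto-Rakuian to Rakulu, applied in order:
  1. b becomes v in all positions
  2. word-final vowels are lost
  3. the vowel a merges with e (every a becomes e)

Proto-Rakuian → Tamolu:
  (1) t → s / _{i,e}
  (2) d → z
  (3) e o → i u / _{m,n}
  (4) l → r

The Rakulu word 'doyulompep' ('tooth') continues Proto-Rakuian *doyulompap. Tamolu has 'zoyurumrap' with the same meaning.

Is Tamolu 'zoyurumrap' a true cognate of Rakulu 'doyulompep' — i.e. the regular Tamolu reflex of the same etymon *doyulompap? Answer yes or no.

Derive the expected Tamolu reflex of *doyulompap:
Tamolu: start from *doyulompap.
  rule 1: no change — doyulompap
  rule 2 (unconditioned shift): doyulompap → zoyulompap
  rule 3 (pre-nasal raising): zoyulompap → zoyulumpap
  rule 4 (unconditioned shift): zoyulumpap → zoyurumpap
  ⇒ Tamolu zoyurumpap
The regular Tamolu reflex would be 'zoyurumpap', but the attested form is 'zoyurumrap'. The correspondence is irregular, so they are not cognates (the Tamolu form has a different source).

no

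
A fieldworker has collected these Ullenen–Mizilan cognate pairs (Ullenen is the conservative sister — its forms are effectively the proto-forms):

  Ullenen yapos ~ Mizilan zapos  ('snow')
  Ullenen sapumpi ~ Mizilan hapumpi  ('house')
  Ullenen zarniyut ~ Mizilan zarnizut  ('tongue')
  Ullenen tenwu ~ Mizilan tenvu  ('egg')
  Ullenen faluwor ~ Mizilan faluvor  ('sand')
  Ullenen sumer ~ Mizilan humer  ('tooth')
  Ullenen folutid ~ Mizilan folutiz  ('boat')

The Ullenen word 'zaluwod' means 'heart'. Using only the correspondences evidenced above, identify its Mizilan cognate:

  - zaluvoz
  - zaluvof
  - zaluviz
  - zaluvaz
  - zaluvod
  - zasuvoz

zaluvoz

faluwor ~ faluvor — Ullenen w corresponds to Mizilan v between vowels (before a back vowel).
folutid ~ folutiz — Ullenen d corresponds to Mizilan z word-finally.
Applying these to Ullenen 'zaluwod':
  zaluwod → zaluvod   (w→v between vowels (before a back vowel))
  zaluvod → zaluvoz   (d→z word-finally)
So the Mizilan cognate is 'zaluvoz'.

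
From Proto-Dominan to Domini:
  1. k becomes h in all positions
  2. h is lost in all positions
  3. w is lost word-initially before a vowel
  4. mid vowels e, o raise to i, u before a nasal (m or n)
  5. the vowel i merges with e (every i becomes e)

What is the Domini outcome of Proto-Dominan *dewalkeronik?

Domini: *dewalkeronik > dewalheronih > dewaleroni > dewaleruni > dewalerune  (by unconditioned shift, h-loss, pre-nasal raising, vowel merger)

dewalerune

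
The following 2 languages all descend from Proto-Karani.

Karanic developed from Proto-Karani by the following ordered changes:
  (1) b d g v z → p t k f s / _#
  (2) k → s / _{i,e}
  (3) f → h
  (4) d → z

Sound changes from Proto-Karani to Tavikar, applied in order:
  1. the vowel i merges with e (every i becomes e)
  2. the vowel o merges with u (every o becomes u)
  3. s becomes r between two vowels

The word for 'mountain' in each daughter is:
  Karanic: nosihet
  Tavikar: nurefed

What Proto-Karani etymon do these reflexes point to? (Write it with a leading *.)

*nosifed

Position 7: Karanic has t, Tavikar has d. Tavikar preserves d here (none of its changes turn any other segment into d), so the proto-segment is *d.
Position 3: Karanic has s, Tavikar has r. Taking the neighbouring segments as reconstructed: Karanic s could go back to *k or *s; Tavikar r could go back to *s or *r — the one source consistent with every daughter is *s.
Position 2: Karanic has o, Tavikar has u. Karanic preserves o here (none of its changes turn any other segment into o), so the proto-segment is *o.
Verify the candidate proto-form against each daughter:
Karanic: *nosifed
  nosifed → nosifet   [final devoicing]
  nosifet (rule 2 does not apply)
  nosifet → nosihet   [unconditioned shift]
  nosihet (rule 4 does not apply)
  giving Karanic nosihet.
Tavikar: *nosifed > nosefed > nusefed > nurefed  (by vowel merger, vowel merger, rhotacism)
No other proto-form is consistent with every reflex, so the reconstruction is *nosifed.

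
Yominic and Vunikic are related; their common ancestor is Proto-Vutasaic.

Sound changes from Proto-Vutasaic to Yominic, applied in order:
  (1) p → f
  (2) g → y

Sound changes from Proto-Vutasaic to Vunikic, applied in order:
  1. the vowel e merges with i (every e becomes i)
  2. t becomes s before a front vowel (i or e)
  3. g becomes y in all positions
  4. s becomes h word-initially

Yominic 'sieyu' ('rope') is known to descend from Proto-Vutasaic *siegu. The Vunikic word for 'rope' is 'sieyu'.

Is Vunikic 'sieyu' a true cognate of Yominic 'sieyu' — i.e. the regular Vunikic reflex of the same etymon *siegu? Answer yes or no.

Derive the expected Vunikic reflex of *siegu:
Vunikic: *siegu
  siegu → siigu   [vowel merger]
  siigu (rule 2 does not apply)
  siigu → siiyu   [unconditioned shift]
  siiyu → hiiyu   [debuccalisation]
  giving Vunikic hiiyu.
The regular Vunikic reflex would be 'hiiyu', but the attested form is 'sieyu'. The correspondence is irregular, so they are not cognates (the Vunikic form has a different source).

no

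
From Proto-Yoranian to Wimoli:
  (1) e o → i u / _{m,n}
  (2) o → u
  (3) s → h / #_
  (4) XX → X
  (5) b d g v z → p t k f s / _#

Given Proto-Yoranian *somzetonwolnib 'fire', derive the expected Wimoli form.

humzetunwulnip

Wimoli: start from *somzetonwolnib.
  rule 1 (pre-nasal raising): somzetonwolnib → sumzetunwolnib
  rule 2 (vowel merger): sumzetunwolnib → sumzetunwulnib
  rule 3 (debuccalisation): sumzetunwulnib → humzetunwulnib
  rule 4: no change — humzetunwulnib
  rule 5 (final devoicing): humzetunwulnib → humzetunwulnip
  ⇒ Wimoli humzetunwulnip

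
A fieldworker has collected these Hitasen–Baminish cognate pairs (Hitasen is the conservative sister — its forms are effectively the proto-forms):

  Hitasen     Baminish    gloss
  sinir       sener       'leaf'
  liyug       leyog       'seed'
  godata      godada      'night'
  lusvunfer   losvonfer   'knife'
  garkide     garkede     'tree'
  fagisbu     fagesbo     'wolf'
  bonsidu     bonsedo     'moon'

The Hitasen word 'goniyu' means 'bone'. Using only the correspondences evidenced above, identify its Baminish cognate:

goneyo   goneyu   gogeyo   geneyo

goneyo

liyug ~ leyog, garkide ~ garkede — Hitasen i corresponds to Baminish e after a consonant, before a consonant other than r, m, n, p, b, f, v.
fagisbu ~ fagesbo, bonsidu ~ bonsedo — Hitasen u corresponds to Baminish o word-finally.
Applying these to Hitasen 'goniyu':
  goniyu → goneyu   (i→e after a consonant, before a consonant other than r, m, n, p, b, f, v)
  goneyu → goneyo   (u→o word-finally)
So the Baminish cognate is 'goneyo'.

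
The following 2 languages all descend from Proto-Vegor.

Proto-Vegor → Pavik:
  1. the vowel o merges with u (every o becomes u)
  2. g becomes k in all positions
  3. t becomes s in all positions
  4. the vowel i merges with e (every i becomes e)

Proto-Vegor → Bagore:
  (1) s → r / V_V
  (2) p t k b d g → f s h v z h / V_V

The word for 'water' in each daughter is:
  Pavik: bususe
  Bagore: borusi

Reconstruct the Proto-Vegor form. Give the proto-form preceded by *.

*bosuti

Position 2: Pavik has u, Bagore has o. Bagore preserves o here (none of its changes turn any other segment into o), so the proto-segment is *o.
Position 3: Pavik has s, Bagore has r. Taking the neighbouring segments as reconstructed: Pavik s could go back to *t or *s; Bagore r could go back to *s or *r — the one source consistent with every daughter is *s.
Continuing position by position gives *bosuti; check it forward:
Pavik: *bosuti > busuti > bususi > bususe  (by vowel merger, unconditioned shift, vowel merger)
Bagore: start from *bosuti.
  rule 1 (rhotacism): bosuti → boruti
  rule 2 (intervocalic lenition): boruti → borusi
  ⇒ Bagore borusi
Only *bosuti yields all of Pavik bususe, Bagore borusi.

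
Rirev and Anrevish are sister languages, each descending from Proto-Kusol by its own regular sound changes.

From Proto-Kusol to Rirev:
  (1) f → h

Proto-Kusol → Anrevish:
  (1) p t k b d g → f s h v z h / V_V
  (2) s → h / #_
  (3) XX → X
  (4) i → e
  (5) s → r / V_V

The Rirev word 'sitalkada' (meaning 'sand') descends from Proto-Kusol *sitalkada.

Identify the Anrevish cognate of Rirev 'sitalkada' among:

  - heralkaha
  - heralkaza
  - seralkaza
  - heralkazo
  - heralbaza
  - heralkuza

heralkaza

Anrevish: *sitalkada > sisalkaza > hisalkaza > hesalkaza > heralkaza  (by intervocalic lenition, debuccalisation, vowel merger, rhotacism)
Among the options, 'heralkaza' alone shows every Anrevish change applied in order.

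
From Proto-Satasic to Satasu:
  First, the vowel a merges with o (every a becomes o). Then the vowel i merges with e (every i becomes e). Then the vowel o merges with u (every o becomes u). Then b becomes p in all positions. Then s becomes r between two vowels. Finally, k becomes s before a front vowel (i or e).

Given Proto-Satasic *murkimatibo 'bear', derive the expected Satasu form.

mursemutepu

Satasu: *murkimatibo > murkimotibo > murkemotebo > murkemutebu > murkemutepu > mursemutepu  (by vowel merger, vowel merger, vowel merger, unconditioned shift, palatalisation)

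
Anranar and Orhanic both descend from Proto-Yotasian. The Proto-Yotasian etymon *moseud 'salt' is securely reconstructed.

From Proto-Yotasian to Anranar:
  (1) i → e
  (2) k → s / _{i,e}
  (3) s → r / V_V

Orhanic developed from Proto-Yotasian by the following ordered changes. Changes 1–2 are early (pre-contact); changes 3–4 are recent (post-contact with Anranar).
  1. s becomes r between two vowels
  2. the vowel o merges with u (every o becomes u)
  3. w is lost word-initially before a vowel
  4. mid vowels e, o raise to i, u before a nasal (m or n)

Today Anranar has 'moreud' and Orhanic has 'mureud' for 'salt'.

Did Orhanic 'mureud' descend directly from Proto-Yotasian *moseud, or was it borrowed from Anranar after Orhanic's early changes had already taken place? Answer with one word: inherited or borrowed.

inherited

If inherited, *moseud would pass through all of Orhanic's changes:
Orhanic: start from *moseud.
  rule 1 (rhotacism): moseud → moreud
  rule 2 (vowel merger): moreud → mureud
  rule 3: no change — mureud
  rule 4: no change — mureud
  ⇒ Orhanic mureud
If borrowed from Anranar 'moreud' after the early changes, it would undergo only the recent ones:
  rule 3 (glide loss): no change (moreud)
  rule 4 (pre-nasal raising): no change (moreud)
  ⇒ as a loan: moreud
Orhanic 'mureud' matches the inherited outcome exactly, so it is an inherited cognate, not a loan.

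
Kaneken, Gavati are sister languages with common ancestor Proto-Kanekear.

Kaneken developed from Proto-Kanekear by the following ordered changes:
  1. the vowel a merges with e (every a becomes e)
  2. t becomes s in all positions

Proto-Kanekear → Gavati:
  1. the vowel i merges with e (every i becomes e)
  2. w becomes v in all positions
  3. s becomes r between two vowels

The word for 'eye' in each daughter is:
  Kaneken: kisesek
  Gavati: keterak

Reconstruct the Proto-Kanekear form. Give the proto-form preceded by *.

*kitesak

Position 5: Kaneken has s, Gavati has r. Taking the neighbouring segments as reconstructed: Kaneken s could go back to *t or *s; Gavati r could go back to *s or *r — the one source consistent with every daughter is *s.
Position 2: Kaneken has i, Gavati has e. Kaneken preserves i here (none of its changes turn any other segment into i), so the proto-segment is *i.
Continuing position by position gives *kitesak; check it forward:
Kaneken: *kitesak > kitesek > kisesek  (by vowel merger, unconditioned shift)
Gavati: start from *kitesak.
  rule 1 (vowel merger): kitesak → ketesak
  rule 2: no change — ketesak
  rule 3 (rhotacism): ketesak → keterak
  ⇒ Gavati keterak
No other proto-form is consistent with every reflex, so the reconstruction is *kitesak.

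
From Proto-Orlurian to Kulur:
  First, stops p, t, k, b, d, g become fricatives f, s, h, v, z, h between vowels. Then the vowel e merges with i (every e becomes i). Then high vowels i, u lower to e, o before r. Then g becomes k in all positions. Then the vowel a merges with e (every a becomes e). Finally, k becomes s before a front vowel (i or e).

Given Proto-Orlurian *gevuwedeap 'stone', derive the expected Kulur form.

sivuwiziep

Kulur: start from *gevuwedeap.
  rule 1 (intervocalic lenition): gevuwedeap → gevuwezeap
  rule 2 (vowel merger): gevuwezeap → givuwiziap
  rule 3: no change — givuwiziap
  rule 4 (unconditioned shift): givuwiziap → kivuwiziap
  rule 5 (vowel merger): kivuwiziap → kivuwiziep
  rule 6 (palatalisation): kivuwiziep → sivuwiziep
  ⇒ Kulur sivuwiziep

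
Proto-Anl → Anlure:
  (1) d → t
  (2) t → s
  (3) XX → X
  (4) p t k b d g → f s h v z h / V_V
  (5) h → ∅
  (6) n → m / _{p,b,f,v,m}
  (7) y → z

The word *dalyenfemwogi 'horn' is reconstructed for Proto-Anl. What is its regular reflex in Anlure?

salzemfemwoi

Anlure: *dalyenfemwogi > talyenfemwogi > salyenfemwogi > salyenfemwohi > salyenfemwoi > salyemfemwoi > salzemfemwoi  (by unconditioned shift, unconditioned shift, intervocalic lenition, h-loss, nasal place assimilation, unconditioned shift)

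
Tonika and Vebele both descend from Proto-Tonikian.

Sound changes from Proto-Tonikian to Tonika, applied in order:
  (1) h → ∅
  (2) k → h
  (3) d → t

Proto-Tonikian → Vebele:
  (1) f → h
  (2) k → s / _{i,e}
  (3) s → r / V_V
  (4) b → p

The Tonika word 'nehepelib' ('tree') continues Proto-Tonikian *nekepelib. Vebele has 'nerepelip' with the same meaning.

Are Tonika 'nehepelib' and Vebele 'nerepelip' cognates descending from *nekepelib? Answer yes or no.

yes

Derive the expected Vebele reflex of *nekepelib:
Vebele: *nekepelib > nesepelib > nerepelib > nerepelip  (by palatalisation, rhotacism, unconditioned shift)
Vebele 'nerepelip' matches the regular reflex exactly, so the pair is cognate.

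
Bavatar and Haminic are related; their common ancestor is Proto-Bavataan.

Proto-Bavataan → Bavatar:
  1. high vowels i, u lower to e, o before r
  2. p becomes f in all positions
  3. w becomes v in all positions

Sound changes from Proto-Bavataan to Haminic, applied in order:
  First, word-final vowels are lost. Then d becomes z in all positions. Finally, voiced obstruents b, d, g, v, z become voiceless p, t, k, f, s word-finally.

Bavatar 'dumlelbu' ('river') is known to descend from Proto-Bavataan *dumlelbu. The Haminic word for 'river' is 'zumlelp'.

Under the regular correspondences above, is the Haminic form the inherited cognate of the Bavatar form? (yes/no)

Derive the expected Haminic reflex of *dumlelbu:
Haminic: start from *dumlelbu.
  rule 1 (apocope): dumlelbu → dumlelb
  rule 2 (unconditioned shift): dumlelb → zumlelb
  rule 3 (final devoicing): zumlelb → zumlelp
  ⇒ Haminic zumlelp
Haminic 'zumlelp' matches the regular reflex exactly, so the pair is cognate.

yes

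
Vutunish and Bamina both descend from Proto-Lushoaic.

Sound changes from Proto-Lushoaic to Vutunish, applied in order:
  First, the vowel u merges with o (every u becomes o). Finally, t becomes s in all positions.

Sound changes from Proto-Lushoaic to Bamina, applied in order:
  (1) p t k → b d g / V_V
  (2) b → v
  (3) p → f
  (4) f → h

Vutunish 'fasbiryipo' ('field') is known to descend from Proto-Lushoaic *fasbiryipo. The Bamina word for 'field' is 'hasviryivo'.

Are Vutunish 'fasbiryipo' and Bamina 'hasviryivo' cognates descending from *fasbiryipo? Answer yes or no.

Derive the expected Bamina reflex of *fasbiryipo:
Bamina: *fasbiryipo
  fasbiryipo → fasbiryibo   [intervocalic voicing]
  fasbiryibo → fasviryivo   [unconditioned shift]
  fasviryivo (rule 3 does not apply)
  fasviryivo → hasviryivo   [unconditioned shift]
  giving Bamina hasviryivo.
Bamina 'hasviryivo' matches the regular reflex exactly, so the pair is cognate.

yes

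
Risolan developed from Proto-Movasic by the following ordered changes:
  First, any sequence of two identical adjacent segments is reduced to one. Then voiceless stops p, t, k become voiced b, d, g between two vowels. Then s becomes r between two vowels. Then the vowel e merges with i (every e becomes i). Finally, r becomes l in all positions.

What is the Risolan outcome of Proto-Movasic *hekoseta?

Risolan: start from *hekoseta.
  rule 1: no change — hekoseta
  rule 2 (intervocalic voicing): hekoseta → hegoseda
  rule 3 (rhotacism): hegoseda → hegoreda
  rule 4 (vowel merger): hegoreda → higorida
  rule 5 (unconditioned shift): higorida → higolida
  ⇒ Risolan higolida

higolida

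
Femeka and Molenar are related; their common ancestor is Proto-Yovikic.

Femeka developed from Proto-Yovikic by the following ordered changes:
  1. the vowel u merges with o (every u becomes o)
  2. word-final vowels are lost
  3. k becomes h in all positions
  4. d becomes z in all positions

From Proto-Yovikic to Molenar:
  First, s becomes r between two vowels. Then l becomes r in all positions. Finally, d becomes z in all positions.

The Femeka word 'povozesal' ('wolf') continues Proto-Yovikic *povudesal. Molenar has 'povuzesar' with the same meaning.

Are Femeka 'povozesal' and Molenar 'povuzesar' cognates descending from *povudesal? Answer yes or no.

Derive the expected Molenar reflex of *povudesal:
Molenar: *povudesal
  povudesal → povuderal   [rhotacism]
  povuderal → povuderar   [unconditioned shift]
  povuderar → povuzerar   [unconditioned shift]
  giving Molenar povuzerar.
The regular Molenar reflex would be 'povuzerar', but the attested form is 'povuzesar'. The correspondence is irregular, so they are not cognates (the Molenar form has a different source).

no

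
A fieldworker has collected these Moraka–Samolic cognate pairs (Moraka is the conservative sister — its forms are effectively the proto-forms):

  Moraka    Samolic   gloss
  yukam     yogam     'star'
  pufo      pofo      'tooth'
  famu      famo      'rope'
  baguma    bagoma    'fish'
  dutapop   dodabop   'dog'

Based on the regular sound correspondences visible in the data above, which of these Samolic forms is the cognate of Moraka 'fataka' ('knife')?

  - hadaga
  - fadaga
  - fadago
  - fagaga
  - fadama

fadaga

dutapop ~ dodabop — Moraka t corresponds to Samolic d between vowels (before a back vowel).
yukam ~ yogam — Moraka k corresponds to Samolic g between vowels (before a back vowel).
Applying these to Moraka 'fataka':
  fataka → fadaka   (t→d between vowels (before a back vowel))
  fadaka → fadaga   (k→g between vowels (before a back vowel))
So the Samolic cognate is 'fadaga'.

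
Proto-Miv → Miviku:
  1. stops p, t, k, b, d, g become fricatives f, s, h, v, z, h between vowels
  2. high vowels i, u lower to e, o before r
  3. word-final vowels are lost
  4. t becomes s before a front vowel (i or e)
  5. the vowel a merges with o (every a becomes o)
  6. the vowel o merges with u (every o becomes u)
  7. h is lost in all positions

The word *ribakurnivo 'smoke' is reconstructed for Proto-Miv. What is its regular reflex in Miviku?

Miviku: *ribakurnivo
  ribakurnivo → rivahurnivo   [intervocalic lenition]
  rivahurnivo → rivahornivo   [pre-rhotic lowering]
  rivahornivo → rivahorniv   [apocope]
  rivahorniv (rule 4 does not apply)
  rivahorniv → rivohorniv   [vowel merger]
  rivohorniv → rivuhurniv   [vowel merger]
  rivuhurniv → rivuurniv   [h-loss]
  giving Miviku rivuurniv.

rivuurniv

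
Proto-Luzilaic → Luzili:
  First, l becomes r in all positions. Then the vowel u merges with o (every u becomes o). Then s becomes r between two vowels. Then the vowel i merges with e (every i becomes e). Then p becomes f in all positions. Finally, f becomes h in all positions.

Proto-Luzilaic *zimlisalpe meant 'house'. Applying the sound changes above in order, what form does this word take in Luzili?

zemrerarhe

Luzili: *zimlisalpe
  zimlisalpe → zimrisarpe   [unconditioned shift]
  zimrisarpe (rule 2 does not apply)
  zimrisarpe → zimrirarpe   [rhotacism]
  zimrirarpe → zemrerarpe   [vowel merger]
  zemrerarpe → zemrerarfe   [unconditioned shift]
  zemrerarfe → zemrerarhe   [unconditioned shift]
  giving Luzili zemrerarhe.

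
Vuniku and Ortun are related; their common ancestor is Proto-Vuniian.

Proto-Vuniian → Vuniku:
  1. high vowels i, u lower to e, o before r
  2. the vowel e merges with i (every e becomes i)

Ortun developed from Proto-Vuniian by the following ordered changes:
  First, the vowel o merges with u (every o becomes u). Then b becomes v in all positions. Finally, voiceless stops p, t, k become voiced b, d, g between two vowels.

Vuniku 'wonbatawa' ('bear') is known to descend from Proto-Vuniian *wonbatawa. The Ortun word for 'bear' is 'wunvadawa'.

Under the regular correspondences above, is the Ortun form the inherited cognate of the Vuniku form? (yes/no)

yes

Derive the expected Ortun reflex of *wonbatawa:
Ortun: start from *wonbatawa.
  rule 1 (vowel merger): wonbatawa → wunbatawa
  rule 2 (unconditioned shift): wunbatawa → wunvatawa
  rule 3 (intervocalic voicing): wunvatawa → wunvadawa
  ⇒ Ortun wunvadawa
Ortun 'wunvadawa' matches the regular reflex exactly, so the pair is cognate.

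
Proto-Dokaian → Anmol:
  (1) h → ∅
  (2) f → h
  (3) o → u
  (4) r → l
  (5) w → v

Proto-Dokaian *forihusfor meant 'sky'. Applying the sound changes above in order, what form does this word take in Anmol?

Anmol: start from *forihusfor.
  rule 1 (h-loss): forihusfor → foriusfor
  rule 2 (unconditioned shift): foriusfor → horiushor
  rule 3 (vowel merger): horiushor → huriushur
  rule 4 (unconditioned shift): huriushur → huliushul
  rule 5: no change — huliushul
  ⇒ Anmol huliushul

huliushul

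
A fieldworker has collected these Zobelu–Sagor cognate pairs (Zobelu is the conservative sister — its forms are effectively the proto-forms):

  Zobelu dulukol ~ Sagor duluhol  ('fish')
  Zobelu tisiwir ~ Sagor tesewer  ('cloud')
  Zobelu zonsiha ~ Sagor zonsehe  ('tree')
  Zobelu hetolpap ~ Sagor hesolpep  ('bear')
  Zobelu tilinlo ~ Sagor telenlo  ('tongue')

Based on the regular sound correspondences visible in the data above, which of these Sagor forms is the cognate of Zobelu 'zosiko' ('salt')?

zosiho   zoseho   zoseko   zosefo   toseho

tisiwir ~ tesewer, zonsiha ~ zonsehe — Zobelu i corresponds to Sagor e after a consonant, before a consonant other than r, m, n, p, b, f, v.
dulukol ~ duluhol — Zobelu k corresponds to Sagor h between vowels (before a back vowel).
Applying these to Zobelu 'zosiko':
  zosiko → zoseko   (i→e after a consonant, before a consonant other than r, m, n, p, b, f, v)
  zoseko → zoseho   (k→h between vowels (before a back vowel))
So the Sagor cognate is 'zoseho'.

zoseho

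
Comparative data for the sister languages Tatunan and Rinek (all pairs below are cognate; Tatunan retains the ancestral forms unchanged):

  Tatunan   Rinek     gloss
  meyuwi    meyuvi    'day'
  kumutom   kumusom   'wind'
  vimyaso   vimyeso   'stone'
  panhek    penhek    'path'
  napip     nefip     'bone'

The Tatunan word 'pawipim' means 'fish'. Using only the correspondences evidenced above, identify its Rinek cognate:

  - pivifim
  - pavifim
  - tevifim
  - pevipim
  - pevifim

vimyaso ~ vimyeso — Tatunan a corresponds to Rinek e after a consonant, before a consonant other than r, m, n, p, b, f, v.
meyuwi ~ meyuvi — Tatunan w corresponds to Rinek v between vowels (before a front vowel).
napip ~ nefip — Tatunan p corresponds to Rinek f between vowels (before a front vowel).
Applying these to Tatunan 'pawipim':
  pawipim → pewipim   (a→e after a consonant, before a consonant other than r, m, n, p, b, f, v)
  pewipim → pevipim   (w→v between vowels (before a front vowel))
  pevipim → pevifim   (p→f between vowels (before a front vowel))
So the Rinek cognate is 'pevifim'.

pevifim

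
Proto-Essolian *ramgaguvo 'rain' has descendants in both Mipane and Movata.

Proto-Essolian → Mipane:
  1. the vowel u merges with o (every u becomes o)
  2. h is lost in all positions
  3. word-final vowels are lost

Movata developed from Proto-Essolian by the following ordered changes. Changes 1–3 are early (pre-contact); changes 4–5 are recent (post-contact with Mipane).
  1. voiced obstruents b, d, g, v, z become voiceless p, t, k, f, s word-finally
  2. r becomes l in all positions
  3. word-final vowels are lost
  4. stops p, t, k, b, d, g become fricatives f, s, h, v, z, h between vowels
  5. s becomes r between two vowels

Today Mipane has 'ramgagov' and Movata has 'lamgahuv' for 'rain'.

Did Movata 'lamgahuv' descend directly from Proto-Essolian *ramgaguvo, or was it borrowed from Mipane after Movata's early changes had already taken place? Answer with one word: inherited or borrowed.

inherited

If inherited, *ramgaguvo would pass through all of Movata's changes:
Movata: *ramgaguvo > lamgaguvo > lamgaguv > lamgahuv  (by unconditioned shift, apocope, intervocalic lenition)
If borrowed from Mipane 'ramgagov' after the early changes, it would undergo only the recent ones:
  rule 4 (intervocalic lenition): ramgagov → ramgahov
  rule 5 (rhotacism): no change (ramgahov)
  ⇒ as a loan: ramgahov
Movata 'lamgahuv' matches the inherited outcome exactly, so it is an inherited cognate, not a loan.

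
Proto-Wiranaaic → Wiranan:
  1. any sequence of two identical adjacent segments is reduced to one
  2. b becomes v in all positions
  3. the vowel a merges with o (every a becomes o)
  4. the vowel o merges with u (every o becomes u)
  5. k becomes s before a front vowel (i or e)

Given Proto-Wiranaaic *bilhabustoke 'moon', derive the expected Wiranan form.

Wiranan: start from *bilhabustoke.
  rule 1: no change — bilhabustoke
  rule 2 (unconditioned shift): bilhabustoke → vilhavustoke
  rule 3 (vowel merger): vilhavustoke → vilhovustoke
  rule 4 (vowel merger): vilhovustoke → vilhuvustuke
  rule 5 (palatalisation): vilhuvustuke → vilhuvustuse
  ⇒ Wiranan vilhuvustuse

vilhuvustuse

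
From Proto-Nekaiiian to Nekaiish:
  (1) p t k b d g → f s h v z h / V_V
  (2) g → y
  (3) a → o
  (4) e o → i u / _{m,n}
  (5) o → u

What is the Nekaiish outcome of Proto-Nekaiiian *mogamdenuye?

muhumdinuye

Nekaiish: *mogamdenuye
  mogamdenuye → mohamdenuye   [intervocalic lenition]
  mohamdenuye (rule 2 does not apply)
  mohamdenuye → mohomdenuye   [vowel merger]
  mohomdenuye → mohumdinuye   [pre-nasal raising]
  mohumdinuye → muhumdinuye   [vowel merger]
  giving Nekaiish muhumdinuye.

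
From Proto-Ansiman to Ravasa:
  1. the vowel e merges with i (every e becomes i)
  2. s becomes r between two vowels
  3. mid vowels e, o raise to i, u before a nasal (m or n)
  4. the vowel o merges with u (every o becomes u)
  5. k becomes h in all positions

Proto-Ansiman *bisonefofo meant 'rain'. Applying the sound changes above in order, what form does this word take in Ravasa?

Ravasa: *bisonefofo > bisonifofo > bironifofo > birunifofo > birunifufu  (by vowel merger, rhotacism, pre-nasal raising, vowel merger)

birunifufu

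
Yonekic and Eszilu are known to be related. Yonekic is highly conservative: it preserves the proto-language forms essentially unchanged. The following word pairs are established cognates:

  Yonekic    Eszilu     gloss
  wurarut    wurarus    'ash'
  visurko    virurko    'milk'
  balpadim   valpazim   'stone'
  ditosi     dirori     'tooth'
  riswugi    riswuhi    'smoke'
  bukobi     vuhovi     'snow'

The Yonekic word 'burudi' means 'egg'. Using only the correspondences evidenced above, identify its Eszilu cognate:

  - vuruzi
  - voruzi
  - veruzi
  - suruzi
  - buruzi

bukobi ~ vuhovi — Yonekic b corresponds to Eszilu v word-initially before a back vowel.
balpadim ~ valpazim — Yonekic d corresponds to Eszilu z between vowels (before a front vowel).
Applying these to Yonekic 'burudi':
  burudi → vurudi   (b→v word-initially before a back vowel)
  vurudi → vuruzi   (d→z between vowels (before a front vowel))
So the Eszilu cognate is 'vuruzi'.

vuruzi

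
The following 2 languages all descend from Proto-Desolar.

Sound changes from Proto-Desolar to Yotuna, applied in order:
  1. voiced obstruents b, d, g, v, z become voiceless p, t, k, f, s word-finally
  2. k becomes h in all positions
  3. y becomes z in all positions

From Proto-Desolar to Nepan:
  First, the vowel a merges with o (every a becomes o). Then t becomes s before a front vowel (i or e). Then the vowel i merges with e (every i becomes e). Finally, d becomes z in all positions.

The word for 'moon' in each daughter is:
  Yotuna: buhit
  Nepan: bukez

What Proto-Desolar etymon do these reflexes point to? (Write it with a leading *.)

Position 3: Yotuna has h, Nepan has k. Nepan preserves k here (none of its changes turn any other segment into k), so the proto-segment is *k.
Position 5: Yotuna has t, Nepan has z. Taking the neighbouring segments as reconstructed: Yotuna t could go back to *t or *d; Nepan z could go back to *d or *z — the one source consistent with every daughter is *d.
Verify the candidate proto-form against each daughter:
Yotuna: start from *bukid.
  rule 1 (final devoicing): bukid → bukit
  rule 2 (unconditioned shift): bukit → buhit
  rule 3: no change — buhit
  ⇒ Yotuna buhit
Nepan: *bukid
  bukid (rule 1 does not apply)
  bukid (rule 2 does not apply)
  bukid → buked   [vowel merger]
  buked → bukez   [unconditioned shift]
  giving Nepan bukez.
*bukid is the unique common source.

*bukid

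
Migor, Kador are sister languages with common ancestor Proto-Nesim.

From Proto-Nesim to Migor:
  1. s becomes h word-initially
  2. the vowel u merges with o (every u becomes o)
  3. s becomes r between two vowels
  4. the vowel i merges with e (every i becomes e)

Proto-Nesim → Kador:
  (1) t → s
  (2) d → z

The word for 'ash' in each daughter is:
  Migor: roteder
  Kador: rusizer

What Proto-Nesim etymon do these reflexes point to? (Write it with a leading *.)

*rutider

Position 5: Migor has d, Kador has z. Migor preserves d here (none of its changes turn any other segment into d), so the proto-segment is *d.
Position 3: Migor has t, Kador has s. Migor preserves t here (none of its changes turn any other segment into t), so the proto-segment is *t.
Continuing position by position gives *rutider; check it forward:
Migor: *rutider > rotider > roteder  (by vowel merger, vowel merger)
Kador: start from *rutider.
  rule 1 (unconditioned shift): rutider → rusider
  rule 2 (unconditioned shift): rusider → rusizer
  ⇒ Kador rusizer
*rutider is the unique common source.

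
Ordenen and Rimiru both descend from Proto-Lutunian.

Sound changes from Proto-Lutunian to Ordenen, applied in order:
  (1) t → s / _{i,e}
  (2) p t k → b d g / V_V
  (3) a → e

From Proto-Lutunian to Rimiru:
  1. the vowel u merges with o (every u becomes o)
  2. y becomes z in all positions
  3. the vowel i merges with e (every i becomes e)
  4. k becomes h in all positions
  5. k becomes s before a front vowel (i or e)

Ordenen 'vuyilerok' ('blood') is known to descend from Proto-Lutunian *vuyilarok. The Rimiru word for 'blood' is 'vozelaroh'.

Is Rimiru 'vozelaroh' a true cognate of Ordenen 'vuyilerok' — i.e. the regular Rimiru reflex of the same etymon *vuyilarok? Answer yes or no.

yes

Derive the expected Rimiru reflex of *vuyilarok:
Rimiru: *vuyilarok
  vuyilarok → voyilarok   [vowel merger]
  voyilarok → vozilarok   [unconditioned shift]
  vozilarok → vozelarok   [vowel merger]
  vozelarok → vozelaroh   [unconditioned shift]
  vozelaroh (rule 5 does not apply)
  giving Rimiru vozelaroh.
Rimiru 'vozelaroh' matches the regular reflex exactly, so the pair is cognate.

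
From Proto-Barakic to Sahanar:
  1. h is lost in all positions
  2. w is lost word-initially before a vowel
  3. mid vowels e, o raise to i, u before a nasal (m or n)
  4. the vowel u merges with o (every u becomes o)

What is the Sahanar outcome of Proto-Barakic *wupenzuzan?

opinzozan

Sahanar: *wupenzuzan > upenzuzan > upinzuzan > opinzozan  (by glide loss, pre-nasal raising, vowel merger)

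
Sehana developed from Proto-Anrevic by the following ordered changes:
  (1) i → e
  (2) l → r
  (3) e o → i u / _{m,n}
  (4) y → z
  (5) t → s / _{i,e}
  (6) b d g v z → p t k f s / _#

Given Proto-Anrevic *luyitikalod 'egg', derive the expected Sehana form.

ruzesekarot

Sehana: *luyitikalod > luyetekalod > ruyetekarod > ruzetekarod > ruzesekarod > ruzesekarot  (by vowel merger, unconditioned shift, unconditioned shift, palatalisation, final devoicing)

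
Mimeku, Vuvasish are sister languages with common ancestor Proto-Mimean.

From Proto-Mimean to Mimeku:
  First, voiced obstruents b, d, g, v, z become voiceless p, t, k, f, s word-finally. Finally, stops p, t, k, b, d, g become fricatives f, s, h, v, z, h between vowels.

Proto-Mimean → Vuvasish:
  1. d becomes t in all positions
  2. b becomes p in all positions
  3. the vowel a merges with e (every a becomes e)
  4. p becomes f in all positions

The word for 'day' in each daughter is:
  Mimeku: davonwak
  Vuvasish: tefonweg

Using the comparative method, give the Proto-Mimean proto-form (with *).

*dabonwag

Position 1: Mimeku has d, Vuvasish has t. Mimeku preserves d here (none of its changes turn any other segment into d), so the proto-segment is *d.
Position 3: Mimeku has v, Vuvasish has f. Taking the neighbouring segments as reconstructed: Mimeku v could go back to *b or *v; Vuvasish f could go back to *p or *b or *f — the one source consistent with every daughter is *b.
Position 7: Mimeku has a, Vuvasish has e. Mimeku preserves a here (none of its changes turn any other segment into a), so the proto-segment is *a.
Verify the candidate proto-form against each daughter:
Mimeku: *dabonwag
  dabonwag → dabonwak   [final devoicing]
  dabonwak → davonwak   [intervocalic lenition]
  giving Mimeku davonwak.
Vuvasish: start from *dabonwag.
  rule 1 (unconditioned shift): dabonwag → tabonwag
  rule 2 (unconditioned shift): tabonwag → taponwag
  rule 3 (vowel merger): taponwag → teponweg
  rule 4 (unconditioned shift): teponweg → tefonweg
  ⇒ Vuvasish tefonweg
Only *dabonwag yields all of Mimeku davonwak, Vuvasish tefonweg.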